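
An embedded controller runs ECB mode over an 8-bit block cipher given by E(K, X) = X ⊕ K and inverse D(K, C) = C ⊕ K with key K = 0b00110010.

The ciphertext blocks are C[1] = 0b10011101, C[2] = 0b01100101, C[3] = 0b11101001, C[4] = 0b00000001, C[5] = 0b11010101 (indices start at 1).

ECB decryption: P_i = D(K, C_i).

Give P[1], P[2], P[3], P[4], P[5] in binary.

P[1]: D(K, 0b10011101) = 0b10101111.
P[2]: D(K, 0b01100101) = 0b01010111.
P[3]: D(K, 0b11101001) = 0b11011011.
P[4]: D(K, 0b00000001) = 0b00110011.
P[5]: D(K, 0b11010101) = 0b11100111.

P[1] = 0b10101111, P[2] = 0b01010111, P[3] = 0b11011011, P[4] = 0b00110011, P[5] = 0b11100111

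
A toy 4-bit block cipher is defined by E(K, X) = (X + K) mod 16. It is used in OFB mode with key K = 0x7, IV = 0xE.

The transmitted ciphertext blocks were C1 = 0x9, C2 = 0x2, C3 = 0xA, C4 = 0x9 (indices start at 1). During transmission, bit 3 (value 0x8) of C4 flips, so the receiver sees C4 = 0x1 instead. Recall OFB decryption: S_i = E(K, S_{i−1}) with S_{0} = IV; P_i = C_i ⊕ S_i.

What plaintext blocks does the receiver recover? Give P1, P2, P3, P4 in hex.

P1 = 0xC, P2 = 0xE, P3 = 0x9, P4 = 0xB

Only C4 changed, to 0x1. In OFB, a change in C_i flips the same bit in P_i only; the keystream is unaffected. Decrypting the received ciphertext:
P1: S = E(K, 0xE) = 0x5; 0x9 ⊕ 0x5 = 0xC.
P2: S = E(K, 0x5) = 0xC; 0x2 ⊕ 0xC = 0xE.
P3: S = E(K, 0xC) = 0x3; 0xA ⊕ 0x3 = 0x9.
P4: S = E(K, 0x3) = 0xA; 0x1 ⊕ 0xA = 0xB.
Blocks that differ from the original plaintext: P4.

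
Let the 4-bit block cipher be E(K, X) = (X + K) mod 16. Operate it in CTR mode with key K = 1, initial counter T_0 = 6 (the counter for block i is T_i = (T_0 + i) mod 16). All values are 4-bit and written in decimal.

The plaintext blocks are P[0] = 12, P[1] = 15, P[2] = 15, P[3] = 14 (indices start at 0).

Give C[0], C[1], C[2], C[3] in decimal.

C[0] = 11, C[1] = 7, C[2] = 6, C[3] = 4

CTR encryption: S_i = E(K, T_i) where T_i is the counter for block i; C_i = P_i ⊕ S_i.
C[0]: T = 6, S = E(K, T) = 7; 12 ⊕ 7 = 11.
C[1]: T = 7, S = E(K, T) = 8; 15 ⊕ 8 = 7.
C[2]: T = 8, S = E(K, T) = 9; 15 ⊕ 9 = 6.
C[3]: T = 9, S = E(K, T) = 10; 14 ⊕ 10 = 4.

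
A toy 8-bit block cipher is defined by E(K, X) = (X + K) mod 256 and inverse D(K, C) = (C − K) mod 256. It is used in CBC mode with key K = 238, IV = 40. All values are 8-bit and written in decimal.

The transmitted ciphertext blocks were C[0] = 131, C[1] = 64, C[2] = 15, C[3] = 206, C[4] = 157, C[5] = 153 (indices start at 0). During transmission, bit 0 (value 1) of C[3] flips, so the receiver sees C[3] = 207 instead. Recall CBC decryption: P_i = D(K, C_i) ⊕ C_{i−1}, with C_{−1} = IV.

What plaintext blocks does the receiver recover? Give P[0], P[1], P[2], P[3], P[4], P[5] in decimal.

Only C[3] changed, to 207. In CBC, a change in C_i garbles P_i and flips the same bit in P_{i+1}. Decrypting the received ciphertext:
P[0]: D(K, 131) = 149; 149 ⊕ 40 = 189.
P[1]: D(K, 64) = 82; 82 ⊕ 131 = 209.
P[2]: D(K, 15) = 33; 33 ⊕ 64 = 97.
P[3]: D(K, 207) = 225; 225 ⊕ 15 = 238.
P[4]: D(K, 157) = 175; 175 ⊕ 207 = 96.
P[5]: D(K, 153) = 171; 171 ⊕ 157 = 54.
Blocks that differ from the original plaintext: P[3], P[4].

P[0] = 189, P[1] = 209, P[2] = 97, P[3] = 238, P[4] = 96, P[5] = 54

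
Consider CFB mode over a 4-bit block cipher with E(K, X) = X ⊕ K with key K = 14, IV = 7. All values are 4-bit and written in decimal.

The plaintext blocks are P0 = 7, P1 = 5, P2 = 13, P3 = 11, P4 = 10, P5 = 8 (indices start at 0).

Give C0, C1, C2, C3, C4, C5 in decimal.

C0 = 14, C1 = 5, C2 = 6, C3 = 3, C4 = 7, C5 = 1

CFB encryption: C_i = P_i ⊕ E(K, C_{i−1}), with C_{−1} = IV.
C0: E(K, 7) = 9; 7 ⊕ 9 = 14.
C1: E(K, 14) = 0; 5 ⊕ 0 = 5.
C2: E(K, 5) = 11; 13 ⊕ 11 = 6.
C3: E(K, 6) = 8; 11 ⊕ 8 = 3.
C4: E(K, 3) = 13; 10 ⊕ 13 = 7.
C5: E(K, 7) = 9; 8 ⊕ 9 = 1.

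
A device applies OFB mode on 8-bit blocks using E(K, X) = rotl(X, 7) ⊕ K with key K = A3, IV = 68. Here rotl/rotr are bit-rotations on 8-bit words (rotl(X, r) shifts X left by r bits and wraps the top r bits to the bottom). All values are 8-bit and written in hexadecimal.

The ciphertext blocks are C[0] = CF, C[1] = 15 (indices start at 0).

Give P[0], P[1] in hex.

OFB decryption: S_i = E(K, S_{i−1}) with S_{−1} = IV; P_i = C_i ⊕ S_i.
P[0]: S = E(K, 68) = 97; CF ⊕ 97 = 58.
P[1]: S = E(K, 97) = 68; 15 ⊕ 68 = 7D.

P[0] = 58, P[1] = 7D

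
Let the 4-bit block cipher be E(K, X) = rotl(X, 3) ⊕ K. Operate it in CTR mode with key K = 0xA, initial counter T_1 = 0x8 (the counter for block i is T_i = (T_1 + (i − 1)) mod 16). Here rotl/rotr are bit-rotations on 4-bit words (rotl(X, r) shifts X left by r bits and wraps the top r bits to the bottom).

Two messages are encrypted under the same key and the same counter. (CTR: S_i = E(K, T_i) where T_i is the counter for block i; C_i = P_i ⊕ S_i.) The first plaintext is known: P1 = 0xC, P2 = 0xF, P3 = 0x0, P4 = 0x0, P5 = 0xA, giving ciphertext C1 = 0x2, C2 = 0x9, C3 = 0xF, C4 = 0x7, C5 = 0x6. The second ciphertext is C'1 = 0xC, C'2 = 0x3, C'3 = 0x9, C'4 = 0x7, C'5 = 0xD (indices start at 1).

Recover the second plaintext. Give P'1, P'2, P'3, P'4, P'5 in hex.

P'1 = 0x2, P'2 = 0x5, P'3 = 0x6, P'4 = 0x0, P'5 = 0x1

In CTR with a reused counter, both messages share the same keystream S_i, so C_i ⊕ C'_i = P_i ⊕ P'_i and thus P'_i = P_i ⊕ C_i ⊕ C'_i.
P'1: 0xC ⊕ 0x2 ⊕ 0xC = 0x2.
P'2: 0xF ⊕ 0x9 ⊕ 0x3 = 0x5.
P'3: 0x0 ⊕ 0xF ⊕ 0x9 = 0x6.
P'4: 0x0 ⊕ 0x7 ⊕ 0x7 = 0x0.
P'5: 0xA ⊕ 0x6 ⊕ 0xD = 0x1.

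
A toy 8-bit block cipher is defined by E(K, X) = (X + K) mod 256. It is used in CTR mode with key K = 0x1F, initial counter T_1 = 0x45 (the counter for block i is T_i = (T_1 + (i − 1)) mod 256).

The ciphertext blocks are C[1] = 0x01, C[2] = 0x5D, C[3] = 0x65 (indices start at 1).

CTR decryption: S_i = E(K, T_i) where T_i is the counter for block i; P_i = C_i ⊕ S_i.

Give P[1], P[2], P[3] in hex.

P[1] = 0x65, P[2] = 0x38, P[3] = 0x03

P[1]: T = 0x45, S = E(K, T) = 0x64; 0x01 ⊕ 0x64 = 0x65.
P[2]: T = 0x46, S = E(K, T) = 0x65; 0x5D ⊕ 0x65 = 0x38.
P[3]: T = 0x47, S = E(K, T) = 0x66; 0x65 ⊕ 0x66 = 0x03.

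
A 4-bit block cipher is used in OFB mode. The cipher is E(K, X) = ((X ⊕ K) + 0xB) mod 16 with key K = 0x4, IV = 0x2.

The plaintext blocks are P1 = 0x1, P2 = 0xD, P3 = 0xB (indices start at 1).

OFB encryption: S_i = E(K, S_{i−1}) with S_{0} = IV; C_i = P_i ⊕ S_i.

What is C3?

C1: S = E(K, 0x2) = 0x1; 0x1 ⊕ 0x1 = 0x0.
C2: S = E(K, 0x1) = 0x0; 0xD ⊕ 0x0 = 0xD.
C3: S = E(K, 0x0) = 0xF; 0xB ⊕ 0xF = 0x4.

C3 = 0x4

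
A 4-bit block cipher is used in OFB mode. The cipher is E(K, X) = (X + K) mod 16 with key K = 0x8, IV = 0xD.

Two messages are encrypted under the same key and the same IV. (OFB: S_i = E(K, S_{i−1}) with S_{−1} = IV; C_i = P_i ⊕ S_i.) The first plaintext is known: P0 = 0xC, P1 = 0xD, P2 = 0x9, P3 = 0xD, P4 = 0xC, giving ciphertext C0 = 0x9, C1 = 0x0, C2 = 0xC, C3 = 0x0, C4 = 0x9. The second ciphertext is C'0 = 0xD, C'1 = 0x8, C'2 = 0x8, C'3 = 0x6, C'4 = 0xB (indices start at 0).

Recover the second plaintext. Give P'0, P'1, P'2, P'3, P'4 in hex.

P'0 = 0x8, P'1 = 0x5, P'2 = 0xD, P'3 = 0xB, P'4 = 0xE

In OFB with a reused IV, both messages share the same keystream S_i, so C_i ⊕ C'_i = P_i ⊕ P'_i and thus P'_i = P_i ⊕ C_i ⊕ C'_i.
P'0: 0xC ⊕ 0x9 ⊕ 0xD = 0x8.
P'1: 0xD ⊕ 0x0 ⊕ 0x8 = 0x5.
P'2: 0x9 ⊕ 0xC ⊕ 0x8 = 0xD.
P'3: 0xD ⊕ 0x0 ⊕ 0x6 = 0xB.
P'4: 0xC ⊕ 0x9 ⊕ 0xB = 0xE.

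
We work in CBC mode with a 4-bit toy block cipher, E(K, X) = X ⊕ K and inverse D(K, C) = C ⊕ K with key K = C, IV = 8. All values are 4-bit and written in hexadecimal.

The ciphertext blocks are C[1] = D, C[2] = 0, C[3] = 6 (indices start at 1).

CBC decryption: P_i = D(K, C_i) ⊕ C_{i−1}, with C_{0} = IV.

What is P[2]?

P[2]: D(K, 0) = C; C ⊕ D = 1.

P[2] = 1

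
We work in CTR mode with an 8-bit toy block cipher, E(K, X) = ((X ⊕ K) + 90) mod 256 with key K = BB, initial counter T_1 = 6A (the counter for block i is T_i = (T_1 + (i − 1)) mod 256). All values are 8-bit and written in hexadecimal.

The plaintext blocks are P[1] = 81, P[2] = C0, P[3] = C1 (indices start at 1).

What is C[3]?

CTR encryption: S_i = E(K, T_i) where T_i is the counter for block i; C_i = P_i ⊕ S_i.
C[1]: T = 6A, S = E(K, T) = 61; 81 ⊕ 61 = E0.
C[2]: T = 6B, S = E(K, T) = 60; C0 ⊕ 60 = A0.
C[3]: T = 6C, S = E(K, T) = 67; C1 ⊕ 67 = A6.

C[3] = A6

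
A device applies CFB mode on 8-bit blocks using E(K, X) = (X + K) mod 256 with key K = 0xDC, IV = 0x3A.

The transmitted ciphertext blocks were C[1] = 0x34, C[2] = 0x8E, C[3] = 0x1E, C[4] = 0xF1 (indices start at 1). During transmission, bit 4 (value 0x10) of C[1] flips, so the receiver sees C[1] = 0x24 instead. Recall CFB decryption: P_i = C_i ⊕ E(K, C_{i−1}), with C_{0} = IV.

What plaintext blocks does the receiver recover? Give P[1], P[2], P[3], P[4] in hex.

P[1] = 0x32, P[2] = 0x8E, P[3] = 0x74, P[4] = 0x0B

Only C[1] changed, to 0x24. In CFB, a change in C_i flips the same bit in P_i and garbles P_{i+1}. Decrypting the received ciphertext:
P[1]: E(K, 0x3A) = 0x16; 0x24 ⊕ 0x16 = 0x32.
P[2]: E(K, 0x24) = 0x00; 0x8E ⊕ 0x00 = 0x8E.
P[3]: E(K, 0x8E) = 0x6A; 0x1E ⊕ 0x6A = 0x74.
P[4]: E(K, 0x1E) = 0xFA; 0xF1 ⊕ 0xFA = 0x0B.
Blocks that differ from the original plaintext: P[1], P[2].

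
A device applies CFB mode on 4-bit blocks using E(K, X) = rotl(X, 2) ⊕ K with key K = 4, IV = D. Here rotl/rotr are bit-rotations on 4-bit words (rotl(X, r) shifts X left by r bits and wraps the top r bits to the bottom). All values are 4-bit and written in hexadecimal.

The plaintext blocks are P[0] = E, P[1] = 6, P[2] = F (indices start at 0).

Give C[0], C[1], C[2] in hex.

C[0] = D, C[1] = 5, C[2] = E

CFB encryption: C_i = P_i ⊕ E(K, C_{i−1}), with C_{−1} = IV.
C[0]: E(K, D) = 3; E ⊕ 3 = D.
C[1]: E(K, D) = 3; 6 ⊕ 3 = 5.
C[2]: E(K, 5) = 1; F ⊕ 1 = E.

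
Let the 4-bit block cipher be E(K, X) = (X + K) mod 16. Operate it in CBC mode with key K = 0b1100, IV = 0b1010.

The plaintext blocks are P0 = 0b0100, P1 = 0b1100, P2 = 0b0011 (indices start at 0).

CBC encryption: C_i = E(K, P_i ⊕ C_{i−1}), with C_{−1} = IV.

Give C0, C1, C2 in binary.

C0 = 0b1010, C1 = 0b0010, C2 = 0b1101

C0: P0 ⊕ 0b1010 = 0b1110; E(K, 0b1110) = 0b1010.
C1: P1 ⊕ 0b1010 = 0b0110; E(K, 0b0110) = 0b0010.
C2: P2 ⊕ 0b0010 = 0b0001; E(K, 0b0001) = 0b1101.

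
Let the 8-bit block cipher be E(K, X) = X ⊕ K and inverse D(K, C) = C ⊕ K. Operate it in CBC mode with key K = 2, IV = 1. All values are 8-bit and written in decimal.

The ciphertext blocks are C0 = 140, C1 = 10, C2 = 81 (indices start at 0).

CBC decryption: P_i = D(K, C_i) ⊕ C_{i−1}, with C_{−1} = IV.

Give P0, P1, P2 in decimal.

P0: D(K, 140) = 142; 142 ⊕ 1 = 143.
P1: D(K, 10) = 8; 8 ⊕ 140 = 132.
P2: D(K, 81) = 83; 83 ⊕ 10 = 89.

P0 = 143, P1 = 132, P2 = 89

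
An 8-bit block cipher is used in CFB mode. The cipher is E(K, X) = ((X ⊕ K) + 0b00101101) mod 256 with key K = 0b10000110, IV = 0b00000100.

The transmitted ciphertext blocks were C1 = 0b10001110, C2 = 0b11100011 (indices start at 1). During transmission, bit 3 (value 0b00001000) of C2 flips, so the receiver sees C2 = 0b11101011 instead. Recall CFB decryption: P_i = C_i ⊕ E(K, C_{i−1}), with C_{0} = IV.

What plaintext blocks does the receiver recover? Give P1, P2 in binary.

Only C2 changed, to 0b11101011. In CFB, a change in C_i flips the same bit in P_i and garbles P_{i+1}. Decrypting the received ciphertext:
P1: E(K, 0b00000100) = 0b10101111; 0b10001110 ⊕ 0b10101111 = 0b00100001.
P2: E(K, 0b10001110) = 0b00110101; 0b11101011 ⊕ 0b00110101 = 0b11011110.
Blocks that differ from the original plaintext: P2.

P1 = 0b00100001, P2 = 0b11011110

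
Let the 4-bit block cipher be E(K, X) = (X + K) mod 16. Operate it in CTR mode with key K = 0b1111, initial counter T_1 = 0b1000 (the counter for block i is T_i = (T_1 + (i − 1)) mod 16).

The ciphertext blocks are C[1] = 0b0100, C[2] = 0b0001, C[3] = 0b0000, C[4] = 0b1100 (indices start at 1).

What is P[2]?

P[2] = 0b1001

CTR decryption: S_i = E(K, T_i) where T_i is the counter for block i; P_i = C_i ⊕ S_i.
P[2]: T = 0b1001, S = E(K, T) = 0b1000; 0b0001 ⊕ 0b1000 = 0b1001.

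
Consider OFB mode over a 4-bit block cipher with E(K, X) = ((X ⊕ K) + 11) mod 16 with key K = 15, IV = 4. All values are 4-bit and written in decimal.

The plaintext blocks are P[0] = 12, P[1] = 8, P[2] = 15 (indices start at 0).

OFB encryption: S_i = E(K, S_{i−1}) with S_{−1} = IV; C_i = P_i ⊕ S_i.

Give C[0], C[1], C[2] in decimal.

C[0] = 10, C[1] = 12, C[2] = 9

C[0]: S = E(K, 4) = 6; 12 ⊕ 6 = 10.
C[1]: S = E(K, 6) = 4; 8 ⊕ 4 = 12.
C[2]: S = E(K, 4) = 6; 15 ⊕ 6 = 9.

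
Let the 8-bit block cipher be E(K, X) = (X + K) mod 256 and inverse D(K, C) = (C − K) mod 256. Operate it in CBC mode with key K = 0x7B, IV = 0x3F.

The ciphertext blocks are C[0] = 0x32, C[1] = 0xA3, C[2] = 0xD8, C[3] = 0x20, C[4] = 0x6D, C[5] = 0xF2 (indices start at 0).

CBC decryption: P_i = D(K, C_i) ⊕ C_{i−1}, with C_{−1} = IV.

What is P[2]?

P[2]: D(K, 0xD8) = 0x5D; 0x5D ⊕ 0xA3 = 0xFE.

P[2] = 0xFE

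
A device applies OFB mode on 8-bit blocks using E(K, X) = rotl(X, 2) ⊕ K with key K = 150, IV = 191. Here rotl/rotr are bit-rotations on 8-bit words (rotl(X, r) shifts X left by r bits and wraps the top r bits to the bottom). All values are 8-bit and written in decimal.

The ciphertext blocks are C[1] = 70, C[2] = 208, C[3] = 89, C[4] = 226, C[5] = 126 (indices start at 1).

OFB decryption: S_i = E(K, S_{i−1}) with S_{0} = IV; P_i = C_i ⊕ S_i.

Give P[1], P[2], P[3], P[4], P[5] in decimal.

P[1]: S = E(K, 191) = 104; 70 ⊕ 104 = 46.
P[2]: S = E(K, 104) = 55; 208 ⊕ 55 = 231.
P[3]: S = E(K, 55) = 74; 89 ⊕ 74 = 19.
P[4]: S = E(K, 74) = 191; 226 ⊕ 191 = 93.
P[5]: S = E(K, 191) = 104; 126 ⊕ 104 = 22.

P[1] = 46, P[2] = 231, P[3] = 19, P[4] = 93, P[5] = 22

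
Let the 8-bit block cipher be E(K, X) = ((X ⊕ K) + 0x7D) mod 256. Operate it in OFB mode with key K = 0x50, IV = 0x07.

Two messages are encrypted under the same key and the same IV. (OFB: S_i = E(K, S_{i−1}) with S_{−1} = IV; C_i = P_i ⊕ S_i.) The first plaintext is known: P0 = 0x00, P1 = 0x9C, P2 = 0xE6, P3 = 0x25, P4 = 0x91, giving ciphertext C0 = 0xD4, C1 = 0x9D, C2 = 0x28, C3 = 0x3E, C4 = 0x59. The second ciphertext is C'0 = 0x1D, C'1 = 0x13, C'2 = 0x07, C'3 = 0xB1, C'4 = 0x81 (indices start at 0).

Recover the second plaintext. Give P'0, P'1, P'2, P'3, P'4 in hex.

In OFB with a reused IV, both messages share the same keystream S_i, so C_i ⊕ C'_i = P_i ⊕ P'_i and thus P'_i = P_i ⊕ C_i ⊕ C'_i.
P'0: 0x00 ⊕ 0xD4 ⊕ 0x1D = 0xC9.
P'1: 0x9C ⊕ 0x9D ⊕ 0x13 = 0x12.
P'2: 0xE6 ⊕ 0x28 ⊕ 0x07 = 0xC9.
P'3: 0x25 ⊕ 0x3E ⊕ 0xB1 = 0xAA.
P'4: 0x91 ⊕ 0x59 ⊕ 0x81 = 0x49.

P'0 = 0xC9, P'1 = 0x12, P'2 = 0xC9, P'3 = 0xAA, P'4 = 0x49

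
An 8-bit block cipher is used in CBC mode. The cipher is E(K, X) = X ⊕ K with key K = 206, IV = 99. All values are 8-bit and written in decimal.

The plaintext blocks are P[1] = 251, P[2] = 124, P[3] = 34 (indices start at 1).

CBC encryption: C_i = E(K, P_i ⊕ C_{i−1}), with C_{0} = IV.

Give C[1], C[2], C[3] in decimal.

C[1] = 86, C[2] = 228, C[3] = 8

C[1]: P[1] ⊕ 99 = 152; E(K, 152) = 86.
C[2]: P[2] ⊕ 86 = 42; E(K, 42) = 228.
C[3]: P[3] ⊕ 228 = 198; E(K, 198) = 8.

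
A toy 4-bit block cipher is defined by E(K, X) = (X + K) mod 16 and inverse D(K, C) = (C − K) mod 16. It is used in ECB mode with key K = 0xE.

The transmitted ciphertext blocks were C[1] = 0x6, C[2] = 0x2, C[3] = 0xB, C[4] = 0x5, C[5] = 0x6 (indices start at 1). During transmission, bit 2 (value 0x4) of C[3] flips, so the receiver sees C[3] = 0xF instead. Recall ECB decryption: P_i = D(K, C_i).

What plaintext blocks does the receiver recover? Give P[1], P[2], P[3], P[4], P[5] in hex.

Only C[3] changed, to 0xF. In ECB, a change in C_i affects only P_i. Decrypting the received ciphertext:
P[1]: D(K, 0x6) = 0x8.
P[2]: D(K, 0x2) = 0x4.
P[3]: D(K, 0xF) = 0x1.
P[4]: D(K, 0x5) = 0x7.
P[5]: D(K, 0x6) = 0x8.
Blocks that differ from the original plaintext: P[3].

P[1] = 0x8, P[2] = 0x4, P[3] = 0x1, P[4] = 0x7, P[5] = 0x8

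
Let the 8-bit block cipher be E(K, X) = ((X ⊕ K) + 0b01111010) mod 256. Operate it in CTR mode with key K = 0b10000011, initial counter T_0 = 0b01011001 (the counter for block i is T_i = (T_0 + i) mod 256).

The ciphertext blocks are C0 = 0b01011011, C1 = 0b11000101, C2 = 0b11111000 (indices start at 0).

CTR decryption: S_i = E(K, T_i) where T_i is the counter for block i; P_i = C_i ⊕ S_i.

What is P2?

P2: T = 0b01011011, S = E(K, T) = 0b01010010; 0b11111000 ⊕ 0b01010010 = 0b10101010.

P2 = 0b10101010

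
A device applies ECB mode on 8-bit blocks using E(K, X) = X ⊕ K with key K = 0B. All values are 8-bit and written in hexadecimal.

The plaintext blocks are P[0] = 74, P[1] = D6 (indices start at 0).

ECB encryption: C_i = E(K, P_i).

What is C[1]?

C[1] = DD

C[1]: E(K, D6) = DD.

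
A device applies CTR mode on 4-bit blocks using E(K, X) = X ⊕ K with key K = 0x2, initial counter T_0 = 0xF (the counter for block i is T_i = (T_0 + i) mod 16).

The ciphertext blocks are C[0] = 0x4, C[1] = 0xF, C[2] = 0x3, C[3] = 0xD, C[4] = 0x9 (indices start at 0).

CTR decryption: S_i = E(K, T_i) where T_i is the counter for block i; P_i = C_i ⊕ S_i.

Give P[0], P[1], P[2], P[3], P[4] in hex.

P[0] = 0x9, P[1] = 0xD, P[2] = 0x0, P[3] = 0xD, P[4] = 0x8

P[0]: T = 0xF, S = E(K, T) = 0xD; 0x4 ⊕ 0xD = 0x9.
P[1]: T = 0x0, S = E(K, T) = 0x2; 0xF ⊕ 0x2 = 0xD.
P[2]: T = 0x1, S = E(K, T) = 0x3; 0x3 ⊕ 0x3 = 0x0.
P[3]: T = 0x2, S = E(K, T) = 0x0; 0xD ⊕ 0x0 = 0xD.
P[4]: T = 0x3, S = E(K, T) = 0x1; 0x9 ⊕ 0x1 = 0x8.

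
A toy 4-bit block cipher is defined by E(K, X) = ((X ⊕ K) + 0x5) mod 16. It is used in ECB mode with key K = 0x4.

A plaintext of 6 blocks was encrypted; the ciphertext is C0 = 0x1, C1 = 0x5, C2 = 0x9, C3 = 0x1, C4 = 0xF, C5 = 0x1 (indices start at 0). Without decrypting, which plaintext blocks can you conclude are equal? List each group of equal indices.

P0 = P3 = P5

ECB encrypts each block independently with the same key, so equal ciphertext blocks imply equal plaintext blocks.
C0 = C3 = C5 = 0x1, so P0 = P3 = P5.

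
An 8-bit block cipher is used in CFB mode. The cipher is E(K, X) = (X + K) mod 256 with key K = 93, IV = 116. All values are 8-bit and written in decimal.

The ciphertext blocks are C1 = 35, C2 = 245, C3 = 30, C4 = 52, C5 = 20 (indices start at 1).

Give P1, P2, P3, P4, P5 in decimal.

CFB decryption: P_i = C_i ⊕ E(K, C_{i−1}), with C_{0} = IV.
P1: E(K, 116) = 209; 35 ⊕ 209 = 242.
P2: E(K, 35) = 128; 245 ⊕ 128 = 117.
P3: E(K, 245) = 82; 30 ⊕ 82 = 76.
P4: E(K, 30) = 123; 52 ⊕ 123 = 79.
P5: E(K, 52) = 145; 20 ⊕ 145 = 133.

P1 = 242, P2 = 117, P3 = 76, P4 = 79, P5 = 133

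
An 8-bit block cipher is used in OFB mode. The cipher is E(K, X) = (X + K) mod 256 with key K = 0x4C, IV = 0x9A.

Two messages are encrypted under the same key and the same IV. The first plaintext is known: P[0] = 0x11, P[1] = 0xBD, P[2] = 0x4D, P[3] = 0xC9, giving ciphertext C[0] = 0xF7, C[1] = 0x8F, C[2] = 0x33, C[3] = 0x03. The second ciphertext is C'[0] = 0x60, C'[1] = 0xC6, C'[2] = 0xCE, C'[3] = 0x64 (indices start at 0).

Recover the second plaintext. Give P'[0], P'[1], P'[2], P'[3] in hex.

In OFB with a reused IV, both messages share the same keystream S_i, so C_i ⊕ C'_i = P_i ⊕ P'_i and thus P'_i = P_i ⊕ C_i ⊕ C'_i.
P'[0]: 0x11 ⊕ 0xF7 ⊕ 0x60 = 0x86.
P'[1]: 0xBD ⊕ 0x8F ⊕ 0xC6 = 0xF4.
P'[2]: 0x4D ⊕ 0x33 ⊕ 0xCE = 0xB0.
P'[3]: 0xC9 ⊕ 0x03 ⊕ 0x64 = 0xAE.

P'[0] = 0x86, P'[1] = 0xF4, P'[2] = 0xB0, P'[3] = 0xAE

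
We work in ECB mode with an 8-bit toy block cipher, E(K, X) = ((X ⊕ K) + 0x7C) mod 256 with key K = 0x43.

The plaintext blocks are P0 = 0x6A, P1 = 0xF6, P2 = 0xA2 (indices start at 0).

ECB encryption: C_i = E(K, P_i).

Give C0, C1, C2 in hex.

C0 = 0xA5, C1 = 0x31, C2 = 0x5D

C0: E(K, 0x6A) = 0xA5.
C1: E(K, 0xF6) = 0x31.
C2: E(K, 0xA2) = 0x5D.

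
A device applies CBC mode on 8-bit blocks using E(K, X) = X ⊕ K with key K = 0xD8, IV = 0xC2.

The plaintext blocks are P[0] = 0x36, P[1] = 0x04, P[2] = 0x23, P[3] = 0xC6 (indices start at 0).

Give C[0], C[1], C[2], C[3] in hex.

CBC encryption: C_i = E(K, P_i ⊕ C_{i−1}), with C_{−1} = IV.
C[0]: P[0] ⊕ 0xC2 = 0xF4; E(K, 0xF4) = 0x2C.
C[1]: P[1] ⊕ 0x2C = 0x28; E(K, 0x28) = 0xF0.
C[2]: P[2] ⊕ 0xF0 = 0xD3; E(K, 0xD3) = 0x0B.
C[3]: P[3] ⊕ 0x0B = 0xCD; E(K, 0xCD) = 0x15.

C[0] = 0x2C, C[1] = 0xF0, C[2] = 0x0B, C[3] = 0x15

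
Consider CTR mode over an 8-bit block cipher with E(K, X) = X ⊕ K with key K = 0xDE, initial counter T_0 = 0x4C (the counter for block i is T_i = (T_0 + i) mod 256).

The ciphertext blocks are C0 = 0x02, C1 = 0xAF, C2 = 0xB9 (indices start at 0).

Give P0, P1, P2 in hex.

P0 = 0x90, P1 = 0x3C, P2 = 0x29

CTR decryption: S_i = E(K, T_i) where T_i is the counter for block i; P_i = C_i ⊕ S_i.
P0: T = 0x4C, S = E(K, T) = 0x92; 0x02 ⊕ 0x92 = 0x90.
P1: T = 0x4D, S = E(K, T) = 0x93; 0xAF ⊕ 0x93 = 0x3C.
P2: T = 0x4E, S = E(K, T) = 0x90; 0xB9 ⊕ 0x90 = 0x29.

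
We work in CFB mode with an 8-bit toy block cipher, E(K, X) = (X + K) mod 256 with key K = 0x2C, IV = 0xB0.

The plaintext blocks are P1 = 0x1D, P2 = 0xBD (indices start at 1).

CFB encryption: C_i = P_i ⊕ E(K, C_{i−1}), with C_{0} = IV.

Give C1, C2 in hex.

C1 = 0xC1, C2 = 0x50

C1: E(K, 0xB0) = 0xDC; 0x1D ⊕ 0xDC = 0xC1.
C2: E(K, 0xC1) = 0xED; 0xBD ⊕ 0xED = 0x50.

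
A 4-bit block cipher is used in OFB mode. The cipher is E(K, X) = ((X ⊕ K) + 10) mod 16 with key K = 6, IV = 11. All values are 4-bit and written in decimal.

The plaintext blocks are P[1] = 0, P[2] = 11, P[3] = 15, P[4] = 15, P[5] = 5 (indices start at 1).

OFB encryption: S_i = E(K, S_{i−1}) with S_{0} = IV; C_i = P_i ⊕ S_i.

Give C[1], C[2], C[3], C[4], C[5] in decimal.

C[1]: S = E(K, 11) = 7; 0 ⊕ 7 = 7.
C[2]: S = E(K, 7) = 11; 11 ⊕ 11 = 0.
C[3]: S = E(K, 11) = 7; 15 ⊕ 7 = 8.
C[4]: S = E(K, 7) = 11; 15 ⊕ 11 = 4.
C[5]: S = E(K, 11) = 7; 5 ⊕ 7 = 2.

C[1] = 7, C[2] = 0, C[3] = 8, C[4] = 4, C[5] = 2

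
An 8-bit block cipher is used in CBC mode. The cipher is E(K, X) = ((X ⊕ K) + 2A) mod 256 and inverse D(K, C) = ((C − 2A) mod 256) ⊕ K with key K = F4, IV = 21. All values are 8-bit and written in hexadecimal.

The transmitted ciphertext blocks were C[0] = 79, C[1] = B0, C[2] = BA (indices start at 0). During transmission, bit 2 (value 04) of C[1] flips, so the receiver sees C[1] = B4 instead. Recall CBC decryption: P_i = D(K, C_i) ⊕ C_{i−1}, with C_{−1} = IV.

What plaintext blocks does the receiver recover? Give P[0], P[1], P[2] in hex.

P[0] = 9A, P[1] = 07, P[2] = D0

Only C[1] changed, to B4. In CBC, a change in C_i garbles P_i and flips the same bit in P_{i+1}. Decrypting the received ciphertext:
P[0]: D(K, 79) = BB; BB ⊕ 21 = 9A.
P[1]: D(K, B4) = 7E; 7E ⊕ 79 = 07.
P[2]: D(K, BA) = 64; 64 ⊕ B4 = D0.
Blocks that differ from the original plaintext: P[1], P[2].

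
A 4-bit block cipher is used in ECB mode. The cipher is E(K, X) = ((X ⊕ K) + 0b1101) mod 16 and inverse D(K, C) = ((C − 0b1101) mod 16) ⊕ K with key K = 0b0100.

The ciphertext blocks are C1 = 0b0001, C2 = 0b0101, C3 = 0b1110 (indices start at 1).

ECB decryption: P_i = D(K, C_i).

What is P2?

P2 = 0b1100

P2: D(K, 0b0101) = 0b1100.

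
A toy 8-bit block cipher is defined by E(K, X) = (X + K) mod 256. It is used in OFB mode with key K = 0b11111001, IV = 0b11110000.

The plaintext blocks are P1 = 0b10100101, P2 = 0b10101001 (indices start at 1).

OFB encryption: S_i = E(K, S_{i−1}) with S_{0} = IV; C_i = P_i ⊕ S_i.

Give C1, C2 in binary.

C1 = 0b01001100, C2 = 0b01001011

C1: S = E(K, 0b11110000) = 0b11101001; 0b10100101 ⊕ 0b11101001 = 0b01001100.
C2: S = E(K, 0b11101001) = 0b11100010; 0b10101001 ⊕ 0b11100010 = 0b01001011.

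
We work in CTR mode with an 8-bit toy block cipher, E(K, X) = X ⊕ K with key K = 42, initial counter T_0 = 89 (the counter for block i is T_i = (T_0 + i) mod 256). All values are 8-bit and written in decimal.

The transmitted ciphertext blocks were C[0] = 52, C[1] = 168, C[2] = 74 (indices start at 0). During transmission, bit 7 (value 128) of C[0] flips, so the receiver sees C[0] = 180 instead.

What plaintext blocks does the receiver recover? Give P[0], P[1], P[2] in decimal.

CTR decryption: S_i = E(K, T_i) where T_i is the counter for block i; P_i = C_i ⊕ S_i.
Only C[0] changed, to 180. In CTR, a change in C_i flips the same bit in P_i only; the keystream is unaffected. Decrypting the received ciphertext:
P[0]: T = 89, S = E(K, T) = 115; 180 ⊕ 115 = 199.
P[1]: T = 90, S = E(K, T) = 112; 168 ⊕ 112 = 216.
P[2]: T = 91, S = E(K, T) = 113; 74 ⊕ 113 = 59.
Blocks that differ from the original plaintext: P[0].

P[0] = 199, P[1] = 216, P[2] = 59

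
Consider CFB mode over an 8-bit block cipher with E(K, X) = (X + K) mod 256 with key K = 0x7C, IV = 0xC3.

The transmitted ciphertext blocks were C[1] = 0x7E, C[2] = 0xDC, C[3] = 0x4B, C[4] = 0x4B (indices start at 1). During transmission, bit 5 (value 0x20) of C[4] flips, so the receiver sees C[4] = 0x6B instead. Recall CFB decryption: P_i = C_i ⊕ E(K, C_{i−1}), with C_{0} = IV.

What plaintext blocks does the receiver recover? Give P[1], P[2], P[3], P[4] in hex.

P[1] = 0x41, P[2] = 0x26, P[3] = 0x13, P[4] = 0xAC

Only C[4] changed, to 0x6B. In CFB, a change in C_i flips the same bit in P_i and garbles P_{i+1}. Decrypting the received ciphertext:
P[1]: E(K, 0xC3) = 0x3F; 0x7E ⊕ 0x3F = 0x41.
P[2]: E(K, 0x7E) = 0xFA; 0xDC ⊕ 0xFA = 0x26.
P[3]: E(K, 0xDC) = 0x58; 0x4B ⊕ 0x58 = 0x13.
P[4]: E(K, 0x4B) = 0xC7; 0x6B ⊕ 0xC7 = 0xAC.
Blocks that differ from the original plaintext: P[4].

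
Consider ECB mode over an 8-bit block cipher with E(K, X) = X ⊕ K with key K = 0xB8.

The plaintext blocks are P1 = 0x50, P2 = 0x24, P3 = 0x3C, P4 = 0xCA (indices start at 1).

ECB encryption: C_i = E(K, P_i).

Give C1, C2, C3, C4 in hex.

C1: E(K, 0x50) = 0xE8.
C2: E(K, 0x24) = 0x9C.
C3: E(K, 0x3C) = 0x84.
C4: E(K, 0xCA) = 0x72.

C1 = 0xE8, C2 = 0x9C, C3 = 0x84, C4 = 0x72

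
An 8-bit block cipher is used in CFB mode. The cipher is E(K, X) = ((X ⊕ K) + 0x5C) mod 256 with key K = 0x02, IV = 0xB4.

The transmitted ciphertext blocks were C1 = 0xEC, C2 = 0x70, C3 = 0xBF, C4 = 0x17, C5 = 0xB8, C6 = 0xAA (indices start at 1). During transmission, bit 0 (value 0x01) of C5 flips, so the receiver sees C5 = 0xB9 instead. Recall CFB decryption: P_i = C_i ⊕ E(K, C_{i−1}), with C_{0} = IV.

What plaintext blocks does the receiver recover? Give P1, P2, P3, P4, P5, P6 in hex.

Only C5 changed, to 0xB9. In CFB, a change in C_i flips the same bit in P_i and garbles P_{i+1}. Decrypting the received ciphertext:
P1: E(K, 0xB4) = 0x12; 0xEC ⊕ 0x12 = 0xFE.
P2: E(K, 0xEC) = 0x4A; 0x70 ⊕ 0x4A = 0x3A.
P3: E(K, 0x70) = 0xCE; 0xBF ⊕ 0xCE = 0x71.
P4: E(K, 0xBF) = 0x19; 0x17 ⊕ 0x19 = 0x0E.
P5: E(K, 0x17) = 0x71; 0xB9 ⊕ 0x71 = 0xC8.
P6: E(K, 0xB9) = 0x17; 0xAA ⊕ 0x17 = 0xBD.
Blocks that differ from the original plaintext: P5, P6.

P1 = 0xFE, P2 = 0x3A, P3 = 0x71, P4 = 0x0E, P5 = 0xC8, P6 = 0xBD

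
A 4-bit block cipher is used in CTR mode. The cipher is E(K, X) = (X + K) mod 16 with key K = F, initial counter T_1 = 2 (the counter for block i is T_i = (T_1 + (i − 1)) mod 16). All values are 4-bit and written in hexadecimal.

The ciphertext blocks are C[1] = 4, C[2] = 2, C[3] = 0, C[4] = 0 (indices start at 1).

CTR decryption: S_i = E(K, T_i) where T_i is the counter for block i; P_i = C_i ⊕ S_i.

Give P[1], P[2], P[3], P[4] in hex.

P[1] = 5, P[2] = 0, P[3] = 3, P[4] = 4

P[1]: T = 2, S = E(K, T) = 1; 4 ⊕ 1 = 5.
P[2]: T = 3, S = E(K, T) = 2; 2 ⊕ 2 = 0.
P[3]: T = 4, S = E(K, T) = 3; 0 ⊕ 3 = 3.
P[4]: T = 5, S = E(K, T) = 4; 0 ⊕ 4 = 4.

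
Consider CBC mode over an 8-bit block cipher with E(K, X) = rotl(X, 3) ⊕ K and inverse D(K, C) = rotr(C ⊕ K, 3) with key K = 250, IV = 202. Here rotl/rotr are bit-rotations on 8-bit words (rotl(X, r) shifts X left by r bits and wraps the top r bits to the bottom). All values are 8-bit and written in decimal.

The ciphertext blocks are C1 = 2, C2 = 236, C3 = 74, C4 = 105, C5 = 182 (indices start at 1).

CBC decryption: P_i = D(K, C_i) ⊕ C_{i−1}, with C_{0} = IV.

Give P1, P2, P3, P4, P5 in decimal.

P1 = 213, P2 = 192, P3 = 250, P4 = 56, P5 = 224

P1: D(K, 2) = 31; 31 ⊕ 202 = 213.
P2: D(K, 236) = 194; 194 ⊕ 2 = 192.
P3: D(K, 74) = 22; 22 ⊕ 236 = 250.
P4: D(K, 105) = 114; 114 ⊕ 74 = 56.
P5: D(K, 182) = 137; 137 ⊕ 105 = 224.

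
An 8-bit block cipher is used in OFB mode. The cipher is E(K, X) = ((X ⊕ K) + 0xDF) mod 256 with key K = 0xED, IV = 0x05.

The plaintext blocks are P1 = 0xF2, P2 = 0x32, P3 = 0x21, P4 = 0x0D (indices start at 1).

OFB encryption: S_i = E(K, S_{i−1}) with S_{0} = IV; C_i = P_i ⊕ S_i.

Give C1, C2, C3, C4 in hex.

C1: S = E(K, 0x05) = 0xC7; 0xF2 ⊕ 0xC7 = 0x35.
C2: S = E(K, 0xC7) = 0x09; 0x32 ⊕ 0x09 = 0x3B.
C3: S = E(K, 0x09) = 0xC3; 0x21 ⊕ 0xC3 = 0xE2.
C4: S = E(K, 0xC3) = 0x0D; 0x0D ⊕ 0x0D = 0x00.

C1 = 0x35, C2 = 0x3B, C3 = 0xE2, C4 = 0x00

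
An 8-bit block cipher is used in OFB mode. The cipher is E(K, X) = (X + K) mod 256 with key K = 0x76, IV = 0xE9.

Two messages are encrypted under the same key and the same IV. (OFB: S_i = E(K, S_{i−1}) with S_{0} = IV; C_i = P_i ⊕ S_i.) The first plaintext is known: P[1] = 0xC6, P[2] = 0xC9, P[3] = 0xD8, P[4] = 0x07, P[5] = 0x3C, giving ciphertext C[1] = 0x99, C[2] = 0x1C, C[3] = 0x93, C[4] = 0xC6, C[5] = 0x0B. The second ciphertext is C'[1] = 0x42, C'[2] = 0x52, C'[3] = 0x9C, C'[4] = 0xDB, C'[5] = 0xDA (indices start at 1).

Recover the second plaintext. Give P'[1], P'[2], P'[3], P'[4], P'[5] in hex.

P'[1] = 0x1D, P'[2] = 0x87, P'[3] = 0xD7, P'[4] = 0x1A, P'[5] = 0xED

In OFB with a reused IV, both messages share the same keystream S_i, so C_i ⊕ C'_i = P_i ⊕ P'_i and thus P'_i = P_i ⊕ C_i ⊕ C'_i.
P'[1]: 0xC6 ⊕ 0x99 ⊕ 0x42 = 0x1D.
P'[2]: 0xC9 ⊕ 0x1C ⊕ 0x52 = 0x87.
P'[3]: 0xD8 ⊕ 0x93 ⊕ 0x9C = 0xD7.
P'[4]: 0x07 ⊕ 0xC6 ⊕ 0xDB = 0x1A.
P'[5]: 0x3C ⊕ 0x0B ⊕ 0xDA = 0xED.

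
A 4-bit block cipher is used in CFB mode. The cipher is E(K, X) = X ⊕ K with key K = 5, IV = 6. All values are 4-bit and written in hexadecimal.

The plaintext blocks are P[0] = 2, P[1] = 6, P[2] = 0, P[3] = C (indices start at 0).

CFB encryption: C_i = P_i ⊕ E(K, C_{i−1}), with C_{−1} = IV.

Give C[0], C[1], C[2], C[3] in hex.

C[0]: E(K, 6) = 3; 2 ⊕ 3 = 1.
C[1]: E(K, 1) = 4; 6 ⊕ 4 = 2.
C[2]: E(K, 2) = 7; 0 ⊕ 7 = 7.
C[3]: E(K, 7) = 2; C ⊕ 2 = E.

C[0] = 1, C[1] = 2, C[2] = 7, C[3] = E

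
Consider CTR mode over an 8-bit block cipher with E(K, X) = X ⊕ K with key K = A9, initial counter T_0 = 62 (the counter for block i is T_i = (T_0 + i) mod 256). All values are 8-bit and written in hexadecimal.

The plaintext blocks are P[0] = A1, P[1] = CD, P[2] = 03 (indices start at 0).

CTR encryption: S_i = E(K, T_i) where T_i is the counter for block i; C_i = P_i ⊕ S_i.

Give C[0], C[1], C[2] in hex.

C[0] = 6A, C[1] = 07, C[2] = CE

C[0]: T = 62, S = E(K, T) = CB; A1 ⊕ CB = 6A.
C[1]: T = 63, S = E(K, T) = CA; CD ⊕ CA = 07.
C[2]: T = 64, S = E(K, T) = CD; 03 ⊕ CD = CE.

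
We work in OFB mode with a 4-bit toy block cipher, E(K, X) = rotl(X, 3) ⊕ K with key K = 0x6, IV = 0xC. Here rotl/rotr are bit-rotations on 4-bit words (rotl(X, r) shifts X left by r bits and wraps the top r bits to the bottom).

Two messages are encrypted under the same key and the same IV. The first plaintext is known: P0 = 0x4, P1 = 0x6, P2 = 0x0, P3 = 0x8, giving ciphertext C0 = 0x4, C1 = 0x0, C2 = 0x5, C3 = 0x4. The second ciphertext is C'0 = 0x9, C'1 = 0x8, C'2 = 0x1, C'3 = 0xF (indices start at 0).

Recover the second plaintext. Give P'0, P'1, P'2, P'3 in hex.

In OFB with a reused IV, both messages share the same keystream S_i, so C_i ⊕ C'_i = P_i ⊕ P'_i and thus P'_i = P_i ⊕ C_i ⊕ C'_i.
P'0: 0x4 ⊕ 0x4 ⊕ 0x9 = 0x9.
P'1: 0x6 ⊕ 0x0 ⊕ 0x8 = 0xE.
P'2: 0x0 ⊕ 0x5 ⊕ 0x1 = 0x4.
P'3: 0x8 ⊕ 0x4 ⊕ 0xF = 0x3.

P'0 = 0x9, P'1 = 0xE, P'2 = 0x4, P'3 = 0x3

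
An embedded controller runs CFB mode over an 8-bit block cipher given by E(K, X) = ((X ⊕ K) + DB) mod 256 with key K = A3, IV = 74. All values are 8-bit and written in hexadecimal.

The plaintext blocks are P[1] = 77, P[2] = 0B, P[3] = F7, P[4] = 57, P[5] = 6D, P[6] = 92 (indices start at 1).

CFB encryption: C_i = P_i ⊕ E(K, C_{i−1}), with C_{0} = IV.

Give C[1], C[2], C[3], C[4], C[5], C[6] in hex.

C[1]: E(K, 74) = B2; 77 ⊕ B2 = C5.
C[2]: E(K, C5) = 41; 0B ⊕ 41 = 4A.
C[3]: E(K, 4A) = C4; F7 ⊕ C4 = 33.
C[4]: E(K, 33) = 6B; 57 ⊕ 6B = 3C.
C[5]: E(K, 3C) = 7A; 6D ⊕ 7A = 17.
C[6]: E(K, 17) = 8F; 92 ⊕ 8F = 1D.

C[1] = C5, C[2] = 4A, C[3] = 33, C[4] = 3C, C[5] = 17, C[6] = 1D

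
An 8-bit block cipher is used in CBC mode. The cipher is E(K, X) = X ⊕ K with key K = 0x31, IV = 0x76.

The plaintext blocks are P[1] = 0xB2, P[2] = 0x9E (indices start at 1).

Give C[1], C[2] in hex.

CBC encryption: C_i = E(K, P_i ⊕ C_{i−1}), with C_{0} = IV.
C[1]: P[1] ⊕ 0x76 = 0xC4; E(K, 0xC4) = 0xF5.
C[2]: P[2] ⊕ 0xF5 = 0x6B; E(K, 0x6B) = 0x5A.

C[1] = 0xF5, C[2] = 0x5A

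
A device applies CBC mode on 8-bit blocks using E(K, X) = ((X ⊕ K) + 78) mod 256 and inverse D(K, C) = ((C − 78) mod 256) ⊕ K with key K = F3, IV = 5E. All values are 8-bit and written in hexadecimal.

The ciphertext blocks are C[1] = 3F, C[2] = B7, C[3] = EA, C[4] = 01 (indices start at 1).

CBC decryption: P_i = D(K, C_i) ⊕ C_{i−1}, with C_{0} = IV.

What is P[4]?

P[4] = 90

P[4]: D(K, 01) = 7A; 7A ⊕ EA = 90.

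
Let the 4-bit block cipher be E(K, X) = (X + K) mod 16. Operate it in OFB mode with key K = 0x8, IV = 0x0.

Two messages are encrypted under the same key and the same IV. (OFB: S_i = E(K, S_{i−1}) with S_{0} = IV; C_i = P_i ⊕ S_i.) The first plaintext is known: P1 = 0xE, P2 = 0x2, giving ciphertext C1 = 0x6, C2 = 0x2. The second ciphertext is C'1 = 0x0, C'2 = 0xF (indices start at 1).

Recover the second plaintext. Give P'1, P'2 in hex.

In OFB with a reused IV, both messages share the same keystream S_i, so C_i ⊕ C'_i = P_i ⊕ P'_i and thus P'_i = P_i ⊕ C_i ⊕ C'_i.
P'1: 0xE ⊕ 0x6 ⊕ 0x0 = 0x8.
P'2: 0x2 ⊕ 0x2 ⊕ 0xF = 0xF.

P'1 = 0x8, P'2 = 0xF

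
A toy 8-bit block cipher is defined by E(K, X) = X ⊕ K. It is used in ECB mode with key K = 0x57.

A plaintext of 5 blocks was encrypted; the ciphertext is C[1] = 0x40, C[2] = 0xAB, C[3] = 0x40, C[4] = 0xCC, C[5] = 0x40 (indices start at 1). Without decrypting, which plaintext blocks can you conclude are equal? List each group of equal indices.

P[1] = P[3] = P[5]

ECB encrypts each block independently with the same key, so equal ciphertext blocks imply equal plaintext blocks.
C[1] = C[3] = C[5] = 0x40, so P[1] = P[3] = P[5].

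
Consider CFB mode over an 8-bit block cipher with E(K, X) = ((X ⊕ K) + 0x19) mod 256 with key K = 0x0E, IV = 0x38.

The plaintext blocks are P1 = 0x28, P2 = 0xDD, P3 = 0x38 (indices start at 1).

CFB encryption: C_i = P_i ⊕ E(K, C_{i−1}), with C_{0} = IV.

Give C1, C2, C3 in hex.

C1: E(K, 0x38) = 0x4F; 0x28 ⊕ 0x4F = 0x67.
C2: E(K, 0x67) = 0x82; 0xDD ⊕ 0x82 = 0x5F.
C3: E(K, 0x5F) = 0x6A; 0x38 ⊕ 0x6A = 0x52.

C1 = 0x67, C2 = 0x5F, C3 = 0x52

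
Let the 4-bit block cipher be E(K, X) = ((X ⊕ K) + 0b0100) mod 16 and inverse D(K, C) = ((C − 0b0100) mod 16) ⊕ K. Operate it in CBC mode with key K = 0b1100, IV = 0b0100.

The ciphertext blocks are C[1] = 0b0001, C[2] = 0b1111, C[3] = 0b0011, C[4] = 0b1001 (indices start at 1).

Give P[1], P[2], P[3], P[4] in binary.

CBC decryption: P_i = D(K, C_i) ⊕ C_{i−1}, with C_{0} = IV.
P[1]: D(K, 0b0001) = 0b0001; 0b0001 ⊕ 0b0100 = 0b0101.
P[2]: D(K, 0b1111) = 0b0111; 0b0111 ⊕ 0b0001 = 0b0110.
P[3]: D(K, 0b0011) = 0b0011; 0b0011 ⊕ 0b1111 = 0b1100.
P[4]: D(K, 0b1001) = 0b1001; 0b1001 ⊕ 0b0011 = 0b1010.

P[1] = 0b0101, P[2] = 0b0110, P[3] = 0b1100, P[4] = 0b1010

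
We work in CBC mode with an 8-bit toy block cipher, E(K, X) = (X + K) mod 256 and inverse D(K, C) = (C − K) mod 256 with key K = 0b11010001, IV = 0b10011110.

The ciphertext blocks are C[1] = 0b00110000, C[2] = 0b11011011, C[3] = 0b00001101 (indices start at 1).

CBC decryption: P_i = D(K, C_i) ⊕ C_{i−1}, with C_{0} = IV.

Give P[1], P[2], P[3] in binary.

P[1] = 0b11000001, P[2] = 0b00111010, P[3] = 0b11100111

P[1]: D(K, 0b00110000) = 0b01011111; 0b01011111 ⊕ 0b10011110 = 0b11000001.
P[2]: D(K, 0b11011011) = 0b00001010; 0b00001010 ⊕ 0b00110000 = 0b00111010.
P[3]: D(K, 0b00001101) = 0b00111100; 0b00111100 ⊕ 0b11011011 = 0b11100111.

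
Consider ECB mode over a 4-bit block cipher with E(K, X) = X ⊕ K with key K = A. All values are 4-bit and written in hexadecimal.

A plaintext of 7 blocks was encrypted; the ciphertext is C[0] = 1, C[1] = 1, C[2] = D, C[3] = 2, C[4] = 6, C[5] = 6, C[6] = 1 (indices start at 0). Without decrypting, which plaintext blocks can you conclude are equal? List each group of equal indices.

P[0] = P[1] = P[6]; P[4] = P[5]

ECB encrypts each block independently with the same key, so equal ciphertext blocks imply equal plaintext blocks.
C[0] = C[1] = C[6] = 1, so P[0] = P[1] = P[6].
C[4] = C[5] = 6, so P[4] = P[5].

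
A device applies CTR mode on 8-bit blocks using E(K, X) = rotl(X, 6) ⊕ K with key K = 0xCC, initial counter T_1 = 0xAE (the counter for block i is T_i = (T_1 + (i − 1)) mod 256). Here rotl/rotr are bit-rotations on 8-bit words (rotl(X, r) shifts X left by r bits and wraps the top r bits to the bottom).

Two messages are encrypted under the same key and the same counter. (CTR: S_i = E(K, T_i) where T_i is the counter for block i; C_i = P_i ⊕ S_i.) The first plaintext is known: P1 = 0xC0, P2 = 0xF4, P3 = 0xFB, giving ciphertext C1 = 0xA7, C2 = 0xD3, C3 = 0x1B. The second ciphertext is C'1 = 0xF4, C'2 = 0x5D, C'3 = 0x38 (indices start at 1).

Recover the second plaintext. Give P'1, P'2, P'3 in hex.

P'1 = 0x93, P'2 = 0x7A, P'3 = 0xD8

In CTR with a reused counter, both messages share the same keystream S_i, so C_i ⊕ C'_i = P_i ⊕ P'_i and thus P'_i = P_i ⊕ C_i ⊕ C'_i.
P'1: 0xC0 ⊕ 0xA7 ⊕ 0xF4 = 0x93.
P'2: 0xF4 ⊕ 0xD3 ⊕ 0x5D = 0x7A.
P'3: 0xFB ⊕ 0x1B ⊕ 0x38 = 0xD8.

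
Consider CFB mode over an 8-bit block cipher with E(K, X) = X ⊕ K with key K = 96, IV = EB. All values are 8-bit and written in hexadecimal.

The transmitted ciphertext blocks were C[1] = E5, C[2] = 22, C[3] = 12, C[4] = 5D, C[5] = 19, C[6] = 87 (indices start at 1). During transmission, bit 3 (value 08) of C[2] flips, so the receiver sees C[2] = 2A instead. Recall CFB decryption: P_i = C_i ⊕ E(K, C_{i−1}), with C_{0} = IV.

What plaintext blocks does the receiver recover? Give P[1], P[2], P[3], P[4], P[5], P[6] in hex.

P[1] = 98, P[2] = 59, P[3] = AE, P[4] = D9, P[5] = D2, P[6] = 08

Only C[2] changed, to 2A. In CFB, a change in C_i flips the same bit in P_i and garbles P_{i+1}. Decrypting the received ciphertext:
P[1]: E(K, EB) = 7D; E5 ⊕ 7D = 98.
P[2]: E(K, E5) = 73; 2A ⊕ 73 = 59.
P[3]: E(K, 2A) = BC; 12 ⊕ BC = AE.
P[4]: E(K, 12) = 84; 5D ⊕ 84 = D9.
P[5]: E(K, 5D) = CB; 19 ⊕ CB = D2.
P[6]: E(K, 19) = 8F; 87 ⊕ 8F = 08.
Blocks that differ from the original plaintext: P[2], P[3].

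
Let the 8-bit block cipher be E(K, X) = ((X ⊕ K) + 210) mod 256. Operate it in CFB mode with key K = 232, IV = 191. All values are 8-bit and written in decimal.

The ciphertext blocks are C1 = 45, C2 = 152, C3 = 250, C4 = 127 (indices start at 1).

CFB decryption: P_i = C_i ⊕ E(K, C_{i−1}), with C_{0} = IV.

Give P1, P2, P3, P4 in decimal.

P1: E(K, 191) = 41; 45 ⊕ 41 = 4.
P2: E(K, 45) = 151; 152 ⊕ 151 = 15.
P3: E(K, 152) = 66; 250 ⊕ 66 = 184.
P4: E(K, 250) = 228; 127 ⊕ 228 = 155.

P1 = 4, P2 = 15, P3 = 184, P4 = 155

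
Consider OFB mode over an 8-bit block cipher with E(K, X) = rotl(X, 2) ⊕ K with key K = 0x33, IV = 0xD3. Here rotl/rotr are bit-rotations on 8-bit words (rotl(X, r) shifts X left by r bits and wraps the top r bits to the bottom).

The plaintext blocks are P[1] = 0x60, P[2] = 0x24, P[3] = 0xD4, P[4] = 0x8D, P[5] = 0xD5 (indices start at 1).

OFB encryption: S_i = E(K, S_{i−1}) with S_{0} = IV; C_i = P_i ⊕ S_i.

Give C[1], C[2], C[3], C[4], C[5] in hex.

C[1] = 0x1C, C[2] = 0xE6, C[3] = 0xEC, C[4] = 0x5E, C[5] = 0xA9

C[1]: S = E(K, 0xD3) = 0x7C; 0x60 ⊕ 0x7C = 0x1C.
C[2]: S = E(K, 0x7C) = 0xC2; 0x24 ⊕ 0xC2 = 0xE6.
C[3]: S = E(K, 0xC2) = 0x38; 0xD4 ⊕ 0x38 = 0xEC.
C[4]: S = E(K, 0x38) = 0xD3; 0x8D ⊕ 0xD3 = 0x5E.
C[5]: S = E(K, 0xD3) = 0x7C; 0xD5 ⊕ 0x7C = 0xA9.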